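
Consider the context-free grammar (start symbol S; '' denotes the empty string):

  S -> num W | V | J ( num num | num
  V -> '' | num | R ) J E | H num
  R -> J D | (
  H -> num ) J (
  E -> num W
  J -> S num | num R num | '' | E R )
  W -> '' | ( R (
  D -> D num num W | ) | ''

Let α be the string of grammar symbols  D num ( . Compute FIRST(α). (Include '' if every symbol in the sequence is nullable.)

Add FIRST(D)\{''} = { ), num }; D is nullable, continue.
num is a terminal; add {num} and stop.

{ ), num }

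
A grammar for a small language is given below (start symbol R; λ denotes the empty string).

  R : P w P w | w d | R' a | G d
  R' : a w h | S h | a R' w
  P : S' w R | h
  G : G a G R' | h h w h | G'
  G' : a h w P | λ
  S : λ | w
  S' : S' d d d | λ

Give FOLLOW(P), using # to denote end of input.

{ a, d, h, w }

In R : P w P w: add FIRST(w P w) = { w }.
In R : P w P w: add FIRST(w) = { w }.
In G' : a h w P: P is at the end, add FOLLOW(G') = { a, d, h, w }.
Union: FOLLOW(P) = { a, d, h, w }.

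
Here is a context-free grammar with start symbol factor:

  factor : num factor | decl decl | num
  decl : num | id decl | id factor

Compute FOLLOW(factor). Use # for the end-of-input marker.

{ #, id, num }

factor is the start symbol, so # ∈ FOLLOW(factor).
In factor : num factor: factor is at the end, add FOLLOW(factor) = { #, id, num }.
In decl : id factor: factor is at the end, add FOLLOW(decl) = { #, id, num }.
Union: FOLLOW(factor) = { #, id, num }.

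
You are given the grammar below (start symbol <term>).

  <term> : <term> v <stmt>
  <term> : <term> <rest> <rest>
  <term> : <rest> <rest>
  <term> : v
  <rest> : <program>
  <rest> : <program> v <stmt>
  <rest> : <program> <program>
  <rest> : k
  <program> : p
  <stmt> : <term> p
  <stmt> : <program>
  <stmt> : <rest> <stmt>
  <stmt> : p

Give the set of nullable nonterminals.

No nonterminal has an empty production or an RHS whose symbols are all nullable.

{ } (none)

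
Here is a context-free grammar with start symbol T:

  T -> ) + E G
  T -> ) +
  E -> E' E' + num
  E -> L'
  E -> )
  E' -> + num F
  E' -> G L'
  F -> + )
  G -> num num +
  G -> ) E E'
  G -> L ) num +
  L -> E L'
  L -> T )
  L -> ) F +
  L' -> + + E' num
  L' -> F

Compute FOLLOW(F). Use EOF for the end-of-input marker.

In E' -> + num F: F is at the end, add FOLLOW(E') = { EOF, ), +, num }.
In L -> ) F +: add FIRST(+) = { + }.
In L' -> F: F is at the end, add FOLLOW(L') = { EOF, ), +, num }.
Union: FOLLOW(F) = { EOF, ), +, num }.

{ EOF, ), +, num }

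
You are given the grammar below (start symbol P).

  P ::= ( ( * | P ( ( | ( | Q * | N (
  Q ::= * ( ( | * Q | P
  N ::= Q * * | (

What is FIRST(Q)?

Q ::= * ( ( contributes {*}.
Q ::= * Q contributes {*}.
From Q ::= P: add FIRST(P) = { (, * }.
Union: FIRST(Q) = { (, * }.

{ (, * }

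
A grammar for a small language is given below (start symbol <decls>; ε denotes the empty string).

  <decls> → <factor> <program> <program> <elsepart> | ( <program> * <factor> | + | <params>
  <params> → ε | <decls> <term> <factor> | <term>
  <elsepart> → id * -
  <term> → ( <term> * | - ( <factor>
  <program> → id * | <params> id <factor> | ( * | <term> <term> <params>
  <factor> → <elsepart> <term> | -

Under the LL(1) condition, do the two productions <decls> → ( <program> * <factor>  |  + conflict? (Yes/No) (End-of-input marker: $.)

No

FIRST(( <program> * <factor>) = { ( } and FIRST(+) = { + }.
The FIRST sets are disjoint and neither alternative is nullable — no conflict.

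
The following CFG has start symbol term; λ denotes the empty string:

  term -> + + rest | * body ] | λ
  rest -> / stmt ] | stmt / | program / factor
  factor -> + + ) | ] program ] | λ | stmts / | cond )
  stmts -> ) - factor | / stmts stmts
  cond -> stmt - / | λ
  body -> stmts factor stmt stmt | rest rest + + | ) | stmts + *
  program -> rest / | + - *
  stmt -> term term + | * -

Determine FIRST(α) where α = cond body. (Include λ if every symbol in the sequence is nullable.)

Add FIRST(cond)\{λ} = { *, + }; cond is nullable, continue.
Add FIRST(body) = { ), *, +, / }; body is not nullable, stop.

{ ), *, +, / }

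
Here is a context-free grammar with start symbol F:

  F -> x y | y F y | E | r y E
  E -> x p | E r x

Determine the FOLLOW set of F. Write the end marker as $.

F is the start symbol, so $ ∈ FOLLOW(F).
In F -> y F y: add FIRST(y) = { y }.
Union: FOLLOW(F) = { $, y }.

{ $, y }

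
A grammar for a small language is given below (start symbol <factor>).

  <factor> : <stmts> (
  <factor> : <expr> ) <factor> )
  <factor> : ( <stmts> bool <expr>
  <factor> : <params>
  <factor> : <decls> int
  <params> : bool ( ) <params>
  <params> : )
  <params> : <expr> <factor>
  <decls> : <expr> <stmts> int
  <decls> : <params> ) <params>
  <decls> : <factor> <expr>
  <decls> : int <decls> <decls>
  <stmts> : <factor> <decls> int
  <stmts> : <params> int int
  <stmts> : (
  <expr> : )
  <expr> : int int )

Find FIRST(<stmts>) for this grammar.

{ (, ), bool, int }

From <stmts> : <factor> <decls> int: add FIRST(<factor>) = { (, ), bool, int }.
From <stmts> : <params> int int: add FIRST(<params>) = { ), bool, int }.
<stmts> : ( contributes {(}.
Union: FIRST(<stmts>) = { (, ), bool, int }.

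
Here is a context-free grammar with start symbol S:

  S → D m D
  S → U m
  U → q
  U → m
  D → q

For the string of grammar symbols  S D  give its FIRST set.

Add FIRST(S) = { m, q }; S is not nullable, stop.

{ m, q }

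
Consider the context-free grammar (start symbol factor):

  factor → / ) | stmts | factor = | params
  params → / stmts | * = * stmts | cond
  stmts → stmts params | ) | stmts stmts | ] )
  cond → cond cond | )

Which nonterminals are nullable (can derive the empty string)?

No nonterminal has an empty production or an RHS whose symbols are all nullable.

{ } (none)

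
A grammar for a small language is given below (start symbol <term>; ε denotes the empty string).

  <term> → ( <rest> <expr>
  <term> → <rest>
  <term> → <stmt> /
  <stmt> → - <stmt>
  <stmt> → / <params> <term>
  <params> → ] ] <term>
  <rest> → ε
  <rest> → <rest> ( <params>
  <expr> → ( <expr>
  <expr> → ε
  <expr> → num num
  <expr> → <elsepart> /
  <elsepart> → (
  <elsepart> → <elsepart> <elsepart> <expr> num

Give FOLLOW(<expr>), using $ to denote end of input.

{ $, (, -, /, num }

In <term> → ( <rest> <expr>: <expr> is at the end, add FOLLOW(<term>) = { $, (, -, /, num }.
In <expr> → ( <expr>: <expr> is at the end, add FOLLOW(<expr>) = { $, (, -, /, num }.
In <elsepart> → <elsepart> <elsepart> <expr> num: add FIRST(num) = { num }.
Union: FOLLOW(<expr>) = { $, (, -, /, num }.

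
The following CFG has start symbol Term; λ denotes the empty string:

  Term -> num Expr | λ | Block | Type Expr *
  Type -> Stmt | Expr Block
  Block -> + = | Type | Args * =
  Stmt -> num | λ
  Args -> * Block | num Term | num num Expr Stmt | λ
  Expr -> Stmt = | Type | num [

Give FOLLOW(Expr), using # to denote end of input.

In Term -> num Expr: Expr is at the end, add FOLLOW(Term) = { #, * }.
In Term -> Type Expr *: add FIRST(*) = { * }.
In Type -> Expr Block: add FIRST(Block)\{λ} = { *, +, =, num }.
  Since Block is nullable, also add FOLLOW(Type) = { #, *, +, =, num }.
In Args -> num num Expr Stmt: add FIRST(Stmt)\{λ} = { num }.
  Since Stmt is nullable, also add FOLLOW(Args) = { * }.
Union: FOLLOW(Expr) = { #, *, +, =, num }.

{ #, *, +, =, num }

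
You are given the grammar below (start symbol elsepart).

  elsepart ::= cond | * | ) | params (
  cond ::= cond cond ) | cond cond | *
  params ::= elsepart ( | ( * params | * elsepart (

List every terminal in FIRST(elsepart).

{ (, ), * }

From elsepart ::= cond: add FIRST(cond) = { * }.
elsepart ::= * contributes {*}.
elsepart ::= ) contributes {)}.
From elsepart ::= params (: add FIRST(params) = { (, ), * }.
Union: FIRST(elsepart) = { (, ), * }.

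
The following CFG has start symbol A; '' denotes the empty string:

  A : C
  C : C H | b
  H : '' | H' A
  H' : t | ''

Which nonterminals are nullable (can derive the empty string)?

Directly nullable (have an ''-production): H, H'.
No other nonterminal has a production whose RHS symbols are all nullable.

{ H, H' }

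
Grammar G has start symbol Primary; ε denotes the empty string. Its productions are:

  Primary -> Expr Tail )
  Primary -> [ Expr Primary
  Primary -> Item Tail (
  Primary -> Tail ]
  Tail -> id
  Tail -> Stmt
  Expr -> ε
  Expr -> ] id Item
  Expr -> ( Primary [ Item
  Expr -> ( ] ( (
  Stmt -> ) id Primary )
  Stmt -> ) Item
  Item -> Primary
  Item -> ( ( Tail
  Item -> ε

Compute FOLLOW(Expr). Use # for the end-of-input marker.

In Primary -> Expr Tail ): add FIRST(Tail )) = { ), id }.
In Primary -> [ Expr Primary: add FIRST(Primary) = { (, ), [, ], id }.
Union: FOLLOW(Expr) = { (, ), [, ], id }.

{ (, ), [, ], id }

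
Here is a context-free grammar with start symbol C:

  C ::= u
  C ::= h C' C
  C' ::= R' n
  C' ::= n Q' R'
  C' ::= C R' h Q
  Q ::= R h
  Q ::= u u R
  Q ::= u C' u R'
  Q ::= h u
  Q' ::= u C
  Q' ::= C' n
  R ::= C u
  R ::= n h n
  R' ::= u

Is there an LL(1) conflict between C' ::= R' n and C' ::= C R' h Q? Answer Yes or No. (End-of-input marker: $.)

FIRST(R' n) = { u } and FIRST(C R' h Q) = { h, u }.
Both contain u, so the two alternatives are not disjoint — LL(1) conflict.

Yes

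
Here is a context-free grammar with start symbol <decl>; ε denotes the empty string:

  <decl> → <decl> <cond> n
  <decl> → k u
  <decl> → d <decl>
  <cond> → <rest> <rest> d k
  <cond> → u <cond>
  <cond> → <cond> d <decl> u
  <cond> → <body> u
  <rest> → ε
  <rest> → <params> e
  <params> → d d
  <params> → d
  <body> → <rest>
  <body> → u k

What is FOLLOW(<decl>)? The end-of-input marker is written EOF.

{ EOF, d, u }

<decl> is the start symbol, so EOF ∈ FOLLOW(<decl>).
In <decl> → <decl> <cond> n: add FIRST(<cond> n) = { d, u }.
In <decl> → d <decl>: <decl> is at the end, add FOLLOW(<decl>) = { EOF, d, u }.
In <cond> → <cond> d <decl> u: add FIRST(u) = { u }.
Union: FOLLOW(<decl>) = { EOF, d, u }.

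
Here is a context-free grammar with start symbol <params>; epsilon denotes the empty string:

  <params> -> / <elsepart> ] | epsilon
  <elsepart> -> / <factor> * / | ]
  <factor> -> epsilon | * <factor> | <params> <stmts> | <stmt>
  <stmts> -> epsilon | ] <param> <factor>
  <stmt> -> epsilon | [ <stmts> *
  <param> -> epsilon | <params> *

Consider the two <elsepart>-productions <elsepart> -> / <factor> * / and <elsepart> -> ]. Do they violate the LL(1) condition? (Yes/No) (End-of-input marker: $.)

FIRST(/ <factor> * /) = { / } and FIRST(]) = { ] }.
The FIRST sets are disjoint and neither alternative is nullable — no conflict.

No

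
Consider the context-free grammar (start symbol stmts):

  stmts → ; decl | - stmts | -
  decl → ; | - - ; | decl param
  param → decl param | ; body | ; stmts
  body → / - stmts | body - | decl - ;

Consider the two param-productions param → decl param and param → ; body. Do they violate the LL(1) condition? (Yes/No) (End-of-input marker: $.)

FIRST(decl param) = { -, ; } and FIRST(; body) = { ; }.
Both contain ;, so the two alternatives are not disjoint — LL(1) conflict.

Yes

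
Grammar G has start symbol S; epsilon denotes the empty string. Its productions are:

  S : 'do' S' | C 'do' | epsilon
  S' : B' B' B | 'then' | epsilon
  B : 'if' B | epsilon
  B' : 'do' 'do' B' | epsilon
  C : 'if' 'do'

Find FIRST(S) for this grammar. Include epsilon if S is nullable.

{ 'do', 'if', epsilon }

S : 'do' S' contributes {'do'}.
From S : C 'do': add FIRST(C) = { 'if' }.
S : epsilon contributes epsilon.
Union: FIRST(S) = { 'do', 'if', epsilon }.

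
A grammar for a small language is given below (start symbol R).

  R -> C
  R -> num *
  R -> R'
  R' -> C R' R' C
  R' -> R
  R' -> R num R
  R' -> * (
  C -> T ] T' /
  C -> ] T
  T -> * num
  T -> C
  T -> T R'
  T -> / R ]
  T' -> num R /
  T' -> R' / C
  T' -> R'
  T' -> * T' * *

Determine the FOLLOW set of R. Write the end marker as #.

{ #, *, /, ], num }

R is the start symbol, so # ∈ FOLLOW(R).
In R' -> R: R is at the end, add FOLLOW(R') = { #, *, /, ], num }.
In R' -> R num R: add FIRST(num R) = { num }.
In R' -> R num R: R is at the end, add FOLLOW(R') = { #, *, /, ], num }.
In T -> / R ]: add FIRST(]) = { ] }.
In T' -> num R /: add FIRST(/) = { / }.
Union: FOLLOW(R) = { #, *, /, ], num }.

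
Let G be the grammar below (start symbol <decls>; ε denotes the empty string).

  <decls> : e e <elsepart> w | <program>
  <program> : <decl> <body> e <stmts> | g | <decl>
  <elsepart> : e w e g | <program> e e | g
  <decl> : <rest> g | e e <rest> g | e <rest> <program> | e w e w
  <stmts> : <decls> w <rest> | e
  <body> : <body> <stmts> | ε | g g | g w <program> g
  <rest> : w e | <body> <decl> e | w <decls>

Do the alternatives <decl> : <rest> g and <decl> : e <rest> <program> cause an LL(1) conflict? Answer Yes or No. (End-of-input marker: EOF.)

FIRST(<rest> g) = { e, g, w } and FIRST(e <rest> <program>) = { e }.
Both contain e, so the two alternatives are not disjoint — LL(1) conflict.

Yes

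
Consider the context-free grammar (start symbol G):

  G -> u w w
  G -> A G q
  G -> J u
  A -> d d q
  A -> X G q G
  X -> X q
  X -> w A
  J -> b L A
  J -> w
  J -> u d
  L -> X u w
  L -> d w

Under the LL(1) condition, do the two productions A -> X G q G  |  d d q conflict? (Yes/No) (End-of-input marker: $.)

No

FIRST(X G q G) = { w } and FIRST(d d q) = { d }.
The FIRST sets are disjoint and neither alternative is nullable — no conflict.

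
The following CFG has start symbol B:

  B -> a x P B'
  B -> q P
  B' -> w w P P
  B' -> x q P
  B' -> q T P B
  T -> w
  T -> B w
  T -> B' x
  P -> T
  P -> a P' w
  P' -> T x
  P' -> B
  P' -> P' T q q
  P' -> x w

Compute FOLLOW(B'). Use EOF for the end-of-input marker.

In B -> a x P B': B' is at the end, add FOLLOW(B) = { EOF, a, q, w, x }.
In T -> B' x: add FIRST(x) = { x }.
Union: FOLLOW(B') = { EOF, a, q, w, x }.

{ EOF, a, q, w, x }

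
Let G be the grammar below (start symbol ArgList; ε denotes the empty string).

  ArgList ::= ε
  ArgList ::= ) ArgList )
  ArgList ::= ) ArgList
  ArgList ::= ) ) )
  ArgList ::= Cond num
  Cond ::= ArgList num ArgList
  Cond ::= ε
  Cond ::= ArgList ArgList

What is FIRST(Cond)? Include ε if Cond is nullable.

{ ), num, ε }

From Cond ::= ArgList num ArgList: ArgList nullable, take FIRST(ArgList) ∪ {num} = { ), num }.
Cond ::= ε contributes ε.
From Cond ::= ArgList ArgList: ArgList, ArgList nullable, take FIRST(ArgList) ∪ FIRST(ArgList) = { ), num }; also ε since the whole RHS is nullable.
Union: FIRST(Cond) = { ), num, ε }.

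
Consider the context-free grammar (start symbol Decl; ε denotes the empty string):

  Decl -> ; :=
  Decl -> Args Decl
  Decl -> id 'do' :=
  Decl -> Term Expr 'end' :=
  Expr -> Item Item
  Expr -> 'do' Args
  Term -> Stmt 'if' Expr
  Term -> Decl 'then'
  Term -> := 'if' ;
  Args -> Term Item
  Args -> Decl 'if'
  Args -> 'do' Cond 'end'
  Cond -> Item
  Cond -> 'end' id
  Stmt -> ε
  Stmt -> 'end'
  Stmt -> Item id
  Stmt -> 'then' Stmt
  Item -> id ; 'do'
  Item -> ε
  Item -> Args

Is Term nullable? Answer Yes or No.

Nullable nonterminals: Cond, Expr, Item, Stmt.
No production of Term has an RHS whose symbols are all nullable, so Term is not nullable.

No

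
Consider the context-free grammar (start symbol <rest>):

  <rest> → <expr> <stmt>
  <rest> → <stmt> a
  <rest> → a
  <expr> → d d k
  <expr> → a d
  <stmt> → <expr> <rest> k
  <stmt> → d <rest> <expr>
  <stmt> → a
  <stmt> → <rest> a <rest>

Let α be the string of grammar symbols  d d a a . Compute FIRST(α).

{ d }

d is a terminal; add {d} and stop.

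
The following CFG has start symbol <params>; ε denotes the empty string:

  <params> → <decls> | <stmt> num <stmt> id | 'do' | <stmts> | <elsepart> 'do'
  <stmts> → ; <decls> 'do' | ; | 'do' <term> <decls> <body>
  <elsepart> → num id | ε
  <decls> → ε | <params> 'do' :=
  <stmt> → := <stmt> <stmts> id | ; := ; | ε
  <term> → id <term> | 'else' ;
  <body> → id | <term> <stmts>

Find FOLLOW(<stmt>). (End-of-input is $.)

In <params> → <stmt> num <stmt> id: add FIRST(num <stmt> id) = { num }.
In <params> → <stmt> num <stmt> id: add FIRST(id) = { id }.
In <stmt> → := <stmt> <stmts> id: add FIRST(<stmts> id) = { 'do', ; }.
Union: FOLLOW(<stmt>) = { 'do', ;, id, num }.

{ 'do', ;, id, num }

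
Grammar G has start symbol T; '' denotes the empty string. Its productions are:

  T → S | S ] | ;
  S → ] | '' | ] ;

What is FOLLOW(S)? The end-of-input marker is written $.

{ $, ] }

In T → S: S is at the end, add FOLLOW(T) = { $ }.
In T → S ]: add FIRST(]) = { ] }.
Union: FOLLOW(S) = { $, ] }.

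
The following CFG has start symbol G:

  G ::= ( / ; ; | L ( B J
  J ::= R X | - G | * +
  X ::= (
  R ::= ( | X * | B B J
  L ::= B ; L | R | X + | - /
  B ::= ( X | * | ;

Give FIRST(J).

From J ::= R X: add FIRST(R) = { (, *, ; }.
J ::= - G contributes {-}.
J ::= * + contributes {*}.
Union: FIRST(J) = { (, *, -, ; }.

{ (, *, -, ; }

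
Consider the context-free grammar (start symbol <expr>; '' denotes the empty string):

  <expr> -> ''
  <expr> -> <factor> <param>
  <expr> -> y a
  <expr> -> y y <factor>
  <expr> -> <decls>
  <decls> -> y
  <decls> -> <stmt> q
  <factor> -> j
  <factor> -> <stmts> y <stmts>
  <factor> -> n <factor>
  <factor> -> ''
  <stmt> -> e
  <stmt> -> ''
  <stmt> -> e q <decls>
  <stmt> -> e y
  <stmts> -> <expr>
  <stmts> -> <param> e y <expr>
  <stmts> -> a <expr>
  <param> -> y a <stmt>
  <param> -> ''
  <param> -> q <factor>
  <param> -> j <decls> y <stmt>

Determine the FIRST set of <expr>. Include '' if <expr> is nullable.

<expr> -> '' contributes ''.
From <expr> -> <factor> <param>: <factor>, <param> nullable, take FIRST(<factor>) ∪ FIRST(<param>) = { a, e, j, n, q, y }; also '' since the whole RHS is nullable.
<expr> -> y a contributes {y}.
<expr> -> y y <factor> contributes {y}.
From <expr> -> <decls>: add FIRST(<decls>) = { e, q, y }.
Union: FIRST(<expr>) = { a, e, j, n, q, y, '' }.

{ a, e, j, n, q, y, '' }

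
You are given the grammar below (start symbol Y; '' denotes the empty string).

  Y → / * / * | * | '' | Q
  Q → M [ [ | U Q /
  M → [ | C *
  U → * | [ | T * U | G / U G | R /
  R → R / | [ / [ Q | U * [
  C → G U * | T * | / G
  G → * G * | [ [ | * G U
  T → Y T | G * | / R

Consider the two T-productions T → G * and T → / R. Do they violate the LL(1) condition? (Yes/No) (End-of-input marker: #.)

No

FIRST(G *) = { *, [ } and FIRST(/ R) = { / }.
The FIRST sets are disjoint and neither alternative is nullable — no conflict.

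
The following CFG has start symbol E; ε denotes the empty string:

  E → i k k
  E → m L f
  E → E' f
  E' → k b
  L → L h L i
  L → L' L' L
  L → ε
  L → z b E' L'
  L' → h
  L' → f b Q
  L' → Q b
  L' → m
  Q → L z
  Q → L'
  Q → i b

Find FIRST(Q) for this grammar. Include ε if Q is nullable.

{ f, h, i, m, z }

From Q → L z: L nullable, take FIRST(L) ∪ {z} = { f, h, i, m, z }.
From Q → L': add FIRST(L') = { f, h, i, m, z }.
Q → i b contributes {i}.
Union: FIRST(Q) = { f, h, i, m, z }.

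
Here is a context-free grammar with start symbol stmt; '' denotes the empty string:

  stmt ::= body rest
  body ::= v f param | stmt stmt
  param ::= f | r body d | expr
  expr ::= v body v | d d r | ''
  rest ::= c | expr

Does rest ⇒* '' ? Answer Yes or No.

rest ::= expr and each of expr is nullable, so rest ⇒* ''.

Yes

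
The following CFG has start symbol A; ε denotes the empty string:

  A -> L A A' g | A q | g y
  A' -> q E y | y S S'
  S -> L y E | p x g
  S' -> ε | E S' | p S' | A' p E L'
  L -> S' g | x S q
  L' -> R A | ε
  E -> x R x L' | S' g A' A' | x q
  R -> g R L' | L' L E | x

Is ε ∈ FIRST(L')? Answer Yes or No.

Yes

L' has an ε-production, so L' ⇒ ε.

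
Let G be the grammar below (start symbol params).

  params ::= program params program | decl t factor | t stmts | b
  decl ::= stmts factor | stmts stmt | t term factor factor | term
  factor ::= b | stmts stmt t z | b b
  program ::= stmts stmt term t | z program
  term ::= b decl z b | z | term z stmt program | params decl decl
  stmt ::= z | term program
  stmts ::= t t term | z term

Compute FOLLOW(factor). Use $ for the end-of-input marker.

{ $, b, t, z }

In params ::= decl t factor: factor is at the end, add FOLLOW(params) = { $, b, t, z }.
In decl ::= stmts factor: factor is at the end, add FOLLOW(decl) = { $, b, t, z }.
In decl ::= t term factor factor: add FIRST(factor) = { b, t, z }.
In decl ::= t term factor factor: factor is at the end, add FOLLOW(decl) = { $, b, t, z }.
Union: FOLLOW(factor) = { $, b, t, z }.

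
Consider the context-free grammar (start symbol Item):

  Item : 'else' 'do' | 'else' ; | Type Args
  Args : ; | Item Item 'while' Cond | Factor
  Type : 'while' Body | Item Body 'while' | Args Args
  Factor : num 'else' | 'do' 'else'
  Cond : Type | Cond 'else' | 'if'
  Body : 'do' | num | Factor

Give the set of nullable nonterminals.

{ } (none)

No nonterminal has an empty production or an RHS whose symbols are all nullable.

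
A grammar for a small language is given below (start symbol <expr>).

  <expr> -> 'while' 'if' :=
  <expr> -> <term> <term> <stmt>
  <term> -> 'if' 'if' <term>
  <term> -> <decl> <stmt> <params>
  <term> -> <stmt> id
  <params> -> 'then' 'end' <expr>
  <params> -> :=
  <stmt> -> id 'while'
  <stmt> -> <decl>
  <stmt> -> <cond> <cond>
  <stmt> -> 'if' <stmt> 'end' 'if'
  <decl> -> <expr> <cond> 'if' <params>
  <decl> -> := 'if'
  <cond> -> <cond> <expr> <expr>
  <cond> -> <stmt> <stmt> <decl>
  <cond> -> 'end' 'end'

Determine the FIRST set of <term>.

<term> -> 'if' 'if' <term> contributes {'if'}.
From <term> -> <decl> <stmt> <params>: add FIRST(<decl>) = { 'end', 'if', 'while', :=, id }.
From <term> -> <stmt> id: add FIRST(<stmt>) = { 'end', 'if', 'while', :=, id }.
Union: FIRST(<term>) = { 'end', 'if', 'while', :=, id }.

{ 'end', 'if', 'while', :=, id }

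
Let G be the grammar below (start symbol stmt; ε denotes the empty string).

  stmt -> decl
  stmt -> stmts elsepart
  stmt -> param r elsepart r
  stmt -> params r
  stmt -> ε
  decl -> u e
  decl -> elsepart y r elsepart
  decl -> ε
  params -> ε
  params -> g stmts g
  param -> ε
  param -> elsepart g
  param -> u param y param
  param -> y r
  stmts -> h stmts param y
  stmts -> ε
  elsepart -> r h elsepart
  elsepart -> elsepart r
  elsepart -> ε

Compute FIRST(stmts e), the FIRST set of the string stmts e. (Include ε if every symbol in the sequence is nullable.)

{ e, h }

Add FIRST(stmts)\{ε} = { h }; stmts is nullable, continue.
e is a terminal; add {e} and stop.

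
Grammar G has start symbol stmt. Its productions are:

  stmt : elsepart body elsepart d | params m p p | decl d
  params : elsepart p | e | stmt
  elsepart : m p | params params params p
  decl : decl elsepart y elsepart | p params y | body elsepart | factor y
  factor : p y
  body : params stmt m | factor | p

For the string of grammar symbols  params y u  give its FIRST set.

{ e, m, p }

Add FIRST(params) = { e, m, p }; params is not nullable, stop.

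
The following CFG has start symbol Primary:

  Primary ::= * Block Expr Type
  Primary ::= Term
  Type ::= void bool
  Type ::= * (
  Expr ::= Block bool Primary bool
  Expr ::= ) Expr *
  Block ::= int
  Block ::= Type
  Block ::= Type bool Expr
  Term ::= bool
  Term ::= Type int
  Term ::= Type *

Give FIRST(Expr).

{ ), *, int, void }

From Expr ::= Block bool Primary bool: add FIRST(Block) = { *, int, void }.
Expr ::= ) Expr * contributes {)}.
Union: FIRST(Expr) = { ), *, int, void }.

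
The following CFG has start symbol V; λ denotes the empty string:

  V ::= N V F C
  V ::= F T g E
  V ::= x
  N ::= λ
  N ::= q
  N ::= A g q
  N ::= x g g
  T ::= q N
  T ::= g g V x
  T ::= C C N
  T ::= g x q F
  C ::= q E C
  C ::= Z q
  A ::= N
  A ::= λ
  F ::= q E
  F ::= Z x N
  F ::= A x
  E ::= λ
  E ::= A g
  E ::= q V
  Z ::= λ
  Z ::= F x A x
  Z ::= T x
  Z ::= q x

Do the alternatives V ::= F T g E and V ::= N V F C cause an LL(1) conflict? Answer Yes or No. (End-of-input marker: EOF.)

Yes

FIRST(F T g E) = { g, q, x } and FIRST(N V F C) = { g, q, x }.
Both contain g, so the two alternatives are not disjoint — LL(1) conflict.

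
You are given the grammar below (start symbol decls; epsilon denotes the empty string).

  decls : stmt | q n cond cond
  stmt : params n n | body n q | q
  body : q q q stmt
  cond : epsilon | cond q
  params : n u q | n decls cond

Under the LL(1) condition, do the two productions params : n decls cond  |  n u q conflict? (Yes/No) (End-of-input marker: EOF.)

Yes

FIRST(n decls cond) = { n } and FIRST(n u q) = { n }.
Both contain n, so the two alternatives are not disjoint — LL(1) conflict.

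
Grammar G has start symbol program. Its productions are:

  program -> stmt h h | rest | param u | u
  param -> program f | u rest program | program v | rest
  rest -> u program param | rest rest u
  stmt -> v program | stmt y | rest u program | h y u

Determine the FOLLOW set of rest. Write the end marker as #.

{ #, f, h, u, v, y }

In program -> rest: rest is at the end, add FOLLOW(program) = { #, f, h, u, v, y }.
In param -> u rest program: add FIRST(program) = { h, u, v }.
In param -> rest: rest is at the end, add FOLLOW(param) = { #, f, h, u, v, y }.
In rest -> rest rest u: add FIRST(rest u) = { u }.
In rest -> rest rest u: add FIRST(u) = { u }.
In stmt -> rest u program: add FIRST(u program) = { u }.
Union: FOLLOW(rest) = { #, f, h, u, v, y }.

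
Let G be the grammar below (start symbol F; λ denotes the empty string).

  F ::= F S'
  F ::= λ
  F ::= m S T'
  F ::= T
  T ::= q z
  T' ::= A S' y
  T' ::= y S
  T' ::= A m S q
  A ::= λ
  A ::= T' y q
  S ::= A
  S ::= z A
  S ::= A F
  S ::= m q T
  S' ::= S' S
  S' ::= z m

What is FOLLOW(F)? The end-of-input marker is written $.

{ $, m, q, y, z }

F is the start symbol, so $ ∈ FOLLOW(F).
In F ::= F S': add FIRST(S') = { z }.
In S ::= A F: F is at the end, add FOLLOW(S) = { $, m, q, y, z }.
Union: FOLLOW(F) = { $, m, q, y, z }.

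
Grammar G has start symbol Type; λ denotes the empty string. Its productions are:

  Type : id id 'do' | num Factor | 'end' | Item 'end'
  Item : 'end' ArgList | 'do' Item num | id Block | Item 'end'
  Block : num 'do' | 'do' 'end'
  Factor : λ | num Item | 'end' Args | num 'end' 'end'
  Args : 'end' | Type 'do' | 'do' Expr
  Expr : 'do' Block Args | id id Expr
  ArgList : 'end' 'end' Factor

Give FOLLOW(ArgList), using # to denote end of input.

{ #, 'do', 'end', num }

In Item : 'end' ArgList: ArgList is at the end, add FOLLOW(Item) = { #, 'do', 'end', num }.
Union: FOLLOW(ArgList) = { #, 'do', 'end', num }.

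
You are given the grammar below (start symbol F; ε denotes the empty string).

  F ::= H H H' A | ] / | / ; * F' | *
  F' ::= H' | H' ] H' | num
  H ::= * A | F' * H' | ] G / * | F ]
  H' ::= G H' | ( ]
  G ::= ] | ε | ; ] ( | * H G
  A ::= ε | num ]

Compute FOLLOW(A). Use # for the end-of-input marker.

In F ::= H H H' A: A is at the end, add FOLLOW(F) = { #, ] }.
In H ::= * A: A is at the end, add FOLLOW(H) = { (, *, /, ;, ], num }.
Union: FOLLOW(A) = { #, (, *, /, ;, ], num }.

{ #, (, *, /, ;, ], num }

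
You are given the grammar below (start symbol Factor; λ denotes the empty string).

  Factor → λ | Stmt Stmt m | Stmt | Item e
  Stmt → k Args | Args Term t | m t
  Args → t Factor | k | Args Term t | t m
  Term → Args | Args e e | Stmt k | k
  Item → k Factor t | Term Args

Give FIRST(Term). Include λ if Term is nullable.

{ k, m, t }

From Term → Args: add FIRST(Args) = { k, t }.
From Term → Args e e: add FIRST(Args) = { k, t }.
From Term → Stmt k: add FIRST(Stmt) = { k, m, t }.
Term → k contributes {k}.
Union: FIRST(Term) = { k, m, t }.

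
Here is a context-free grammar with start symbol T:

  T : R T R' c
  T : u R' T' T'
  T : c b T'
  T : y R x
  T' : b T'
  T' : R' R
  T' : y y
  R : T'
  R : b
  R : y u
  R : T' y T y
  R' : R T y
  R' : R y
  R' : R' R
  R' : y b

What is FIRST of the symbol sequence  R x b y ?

Add FIRST(R) = { b, y }; R is not nullable, stop.

{ b, y }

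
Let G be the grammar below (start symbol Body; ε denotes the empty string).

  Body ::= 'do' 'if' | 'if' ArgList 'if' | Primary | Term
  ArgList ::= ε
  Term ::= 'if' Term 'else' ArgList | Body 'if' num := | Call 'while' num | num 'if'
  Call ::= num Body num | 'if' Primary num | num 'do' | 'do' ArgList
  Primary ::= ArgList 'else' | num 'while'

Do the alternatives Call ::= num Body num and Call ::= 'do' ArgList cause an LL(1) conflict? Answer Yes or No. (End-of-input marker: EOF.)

FIRST(num Body num) = { num } and FIRST('do' ArgList) = { 'do' }.
The FIRST sets are disjoint and neither alternative is nullable — no conflict.

No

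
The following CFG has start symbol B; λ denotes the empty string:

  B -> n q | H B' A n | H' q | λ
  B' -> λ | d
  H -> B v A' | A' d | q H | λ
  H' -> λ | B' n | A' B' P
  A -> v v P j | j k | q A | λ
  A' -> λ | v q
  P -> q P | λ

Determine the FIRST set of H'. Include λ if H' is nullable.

H' -> λ contributes λ.
From H' -> B' n: B' nullable, take FIRST(B') ∪ {n} = { d, n }.
From H' -> A' B' P: A', B', P nullable, take FIRST(A') ∪ FIRST(B') ∪ FIRST(P) = { d, q, v }; also λ since the whole RHS is nullable.
Union: FIRST(H') = { d, n, q, v, λ }.

{ d, n, q, v, λ }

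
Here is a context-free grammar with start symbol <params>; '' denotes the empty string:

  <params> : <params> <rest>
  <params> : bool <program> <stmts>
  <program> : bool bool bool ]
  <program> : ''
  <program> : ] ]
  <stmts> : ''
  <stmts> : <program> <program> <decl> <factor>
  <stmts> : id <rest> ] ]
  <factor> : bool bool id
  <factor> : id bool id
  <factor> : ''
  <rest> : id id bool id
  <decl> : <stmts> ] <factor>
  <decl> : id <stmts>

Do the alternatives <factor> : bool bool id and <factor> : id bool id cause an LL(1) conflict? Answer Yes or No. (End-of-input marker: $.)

FIRST(bool bool id) = { bool } and FIRST(id bool id) = { id }.
The FIRST sets are disjoint and neither alternative is nullable — no conflict.

No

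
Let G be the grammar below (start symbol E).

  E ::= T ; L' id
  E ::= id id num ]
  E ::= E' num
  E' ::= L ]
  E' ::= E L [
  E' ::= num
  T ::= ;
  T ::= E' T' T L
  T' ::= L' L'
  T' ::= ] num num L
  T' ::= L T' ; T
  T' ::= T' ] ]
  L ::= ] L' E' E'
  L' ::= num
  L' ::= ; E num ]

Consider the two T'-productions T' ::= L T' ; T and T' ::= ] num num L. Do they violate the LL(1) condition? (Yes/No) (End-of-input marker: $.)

Yes

FIRST(L T' ; T) = { ] } and FIRST(] num num L) = { ] }.
Both contain ], so the two alternatives are not disjoint — LL(1) conflict.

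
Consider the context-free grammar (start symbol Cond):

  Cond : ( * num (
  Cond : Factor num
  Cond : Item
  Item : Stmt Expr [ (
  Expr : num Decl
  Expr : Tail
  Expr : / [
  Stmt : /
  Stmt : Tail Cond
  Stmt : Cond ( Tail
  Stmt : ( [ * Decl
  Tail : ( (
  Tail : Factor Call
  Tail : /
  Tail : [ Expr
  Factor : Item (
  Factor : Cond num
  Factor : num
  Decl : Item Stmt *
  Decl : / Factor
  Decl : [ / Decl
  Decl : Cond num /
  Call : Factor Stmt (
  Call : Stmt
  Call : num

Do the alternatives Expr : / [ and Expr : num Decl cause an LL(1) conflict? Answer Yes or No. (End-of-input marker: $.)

FIRST(/ [) = { / } and FIRST(num Decl) = { num }.
The FIRST sets are disjoint and neither alternative is nullable — no conflict.

No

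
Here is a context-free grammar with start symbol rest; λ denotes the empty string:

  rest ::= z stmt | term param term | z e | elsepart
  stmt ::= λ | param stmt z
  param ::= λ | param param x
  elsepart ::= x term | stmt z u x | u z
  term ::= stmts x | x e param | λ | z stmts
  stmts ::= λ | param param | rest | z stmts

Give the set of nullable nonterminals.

{ param, rest, stmt, stmts, term }

Directly nullable (have an λ-production): stmt, param, term, stmts.
rest ::= term param term with every symbol nullable, so rest is nullable.
No other nonterminal has a production whose RHS symbols are all nullable.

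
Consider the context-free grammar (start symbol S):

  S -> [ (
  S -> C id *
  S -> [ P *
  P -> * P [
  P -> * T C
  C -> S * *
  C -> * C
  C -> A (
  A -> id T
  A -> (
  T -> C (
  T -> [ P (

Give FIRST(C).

{ (, *, [, id }

From C -> S * *: add FIRST(S) = { (, *, [, id }.
C -> * C contributes {*}.
From C -> A (: add FIRST(A) = { (, id }.
Union: FIRST(C) = { (, *, [, id }.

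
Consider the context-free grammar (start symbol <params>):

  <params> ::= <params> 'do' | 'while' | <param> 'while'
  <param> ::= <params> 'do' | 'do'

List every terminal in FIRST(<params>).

From <params> ::= <params> 'do': add FIRST(<params>) = { 'do', 'while' }.
<params> ::= 'while' contributes {'while'}.
From <params> ::= <param> 'while': add FIRST(<param>) = { 'do', 'while' }.
Union: FIRST(<params>) = { 'do', 'while' }.

{ 'do', 'while' }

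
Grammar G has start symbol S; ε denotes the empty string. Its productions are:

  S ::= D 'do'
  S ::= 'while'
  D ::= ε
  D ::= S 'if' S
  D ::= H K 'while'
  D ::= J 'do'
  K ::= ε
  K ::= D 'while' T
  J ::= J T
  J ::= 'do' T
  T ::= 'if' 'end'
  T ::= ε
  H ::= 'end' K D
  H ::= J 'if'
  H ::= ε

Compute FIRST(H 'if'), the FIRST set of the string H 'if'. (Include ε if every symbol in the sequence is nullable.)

Add FIRST(H)\{ε} = { 'do', 'end' }; H is nullable, continue.
'if' is a terminal; add {'if'} and stop.

{ 'do', 'end', 'if' }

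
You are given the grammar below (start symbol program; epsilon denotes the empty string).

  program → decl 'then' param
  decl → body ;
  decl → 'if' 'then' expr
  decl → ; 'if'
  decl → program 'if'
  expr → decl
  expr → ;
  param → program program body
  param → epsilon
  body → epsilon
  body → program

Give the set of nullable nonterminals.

Directly nullable (have an epsilon-production): param, body.
No other nonterminal has a production whose RHS symbols are all nullable.

{ body, param }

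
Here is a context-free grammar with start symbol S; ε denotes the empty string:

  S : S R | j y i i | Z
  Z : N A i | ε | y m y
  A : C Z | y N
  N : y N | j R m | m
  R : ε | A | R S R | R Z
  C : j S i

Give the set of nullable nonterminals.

Directly nullable (have an ε-production): Z, R.
S : S R with every symbol nullable, so S is nullable.
No other nonterminal has a production whose RHS symbols are all nullable.

{ R, S, Z }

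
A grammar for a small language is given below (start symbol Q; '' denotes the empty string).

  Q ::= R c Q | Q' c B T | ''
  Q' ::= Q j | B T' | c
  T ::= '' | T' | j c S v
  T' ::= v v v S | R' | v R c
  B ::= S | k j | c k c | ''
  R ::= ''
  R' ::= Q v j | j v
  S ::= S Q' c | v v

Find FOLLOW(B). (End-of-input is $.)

In Q ::= Q' c B T: add FIRST(T)\{''} = { c, j, k, v }.
  Since T is nullable, also add FOLLOW(Q) = { $, j, v }.
In Q' ::= B T': add FIRST(T') = { c, j, k, v }.
Union: FOLLOW(B) = { $, c, j, k, v }.

{ $, c, j, k, v }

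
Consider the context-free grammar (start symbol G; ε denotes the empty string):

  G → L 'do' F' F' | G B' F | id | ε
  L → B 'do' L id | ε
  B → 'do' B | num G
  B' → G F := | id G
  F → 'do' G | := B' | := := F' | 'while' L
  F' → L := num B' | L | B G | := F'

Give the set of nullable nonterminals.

Directly nullable (have an ε-production): G, L.
F' → L with every symbol nullable, so F' is nullable.
No other nonterminal has a production whose RHS symbols are all nullable.

{ F', G, L }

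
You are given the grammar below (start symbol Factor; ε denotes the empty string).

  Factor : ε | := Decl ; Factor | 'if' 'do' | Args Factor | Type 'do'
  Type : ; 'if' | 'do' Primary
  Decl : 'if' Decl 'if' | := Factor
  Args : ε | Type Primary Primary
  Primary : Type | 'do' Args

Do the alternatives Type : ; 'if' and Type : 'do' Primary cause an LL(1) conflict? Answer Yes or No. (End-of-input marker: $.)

No

FIRST(; 'if') = { ; } and FIRST('do' Primary) = { 'do' }.
The FIRST sets are disjoint and neither alternative is nullable — no conflict.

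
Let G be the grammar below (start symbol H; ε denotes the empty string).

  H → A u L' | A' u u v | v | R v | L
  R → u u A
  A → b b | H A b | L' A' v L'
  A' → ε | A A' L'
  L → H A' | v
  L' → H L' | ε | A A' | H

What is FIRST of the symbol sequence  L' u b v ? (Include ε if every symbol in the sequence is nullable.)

{ b, u, v }

Add FIRST(L')\{ε} = { b, u, v }; L' is nullable, continue.
u is a terminal; add {u} and stop.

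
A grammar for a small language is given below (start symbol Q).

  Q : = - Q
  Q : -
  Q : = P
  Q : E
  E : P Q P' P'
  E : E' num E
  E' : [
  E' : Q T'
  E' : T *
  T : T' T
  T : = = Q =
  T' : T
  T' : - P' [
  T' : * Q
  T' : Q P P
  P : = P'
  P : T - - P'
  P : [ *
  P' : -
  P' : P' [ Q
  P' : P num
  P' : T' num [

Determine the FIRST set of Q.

Q : = - Q contributes {=}.
Q : - contributes {-}.
Q : = P contributes {=}.
From Q : E: add FIRST(E) = { *, -, =, [ }.
Union: FIRST(Q) = { *, -, =, [ }.

{ *, -, =, [ }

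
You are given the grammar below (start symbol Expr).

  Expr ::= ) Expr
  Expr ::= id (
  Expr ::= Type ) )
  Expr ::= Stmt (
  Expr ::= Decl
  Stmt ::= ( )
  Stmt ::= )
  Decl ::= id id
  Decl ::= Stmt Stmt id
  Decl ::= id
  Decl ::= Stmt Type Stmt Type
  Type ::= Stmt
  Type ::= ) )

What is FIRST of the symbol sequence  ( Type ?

{ ( }

( is a terminal; add {(} and stop.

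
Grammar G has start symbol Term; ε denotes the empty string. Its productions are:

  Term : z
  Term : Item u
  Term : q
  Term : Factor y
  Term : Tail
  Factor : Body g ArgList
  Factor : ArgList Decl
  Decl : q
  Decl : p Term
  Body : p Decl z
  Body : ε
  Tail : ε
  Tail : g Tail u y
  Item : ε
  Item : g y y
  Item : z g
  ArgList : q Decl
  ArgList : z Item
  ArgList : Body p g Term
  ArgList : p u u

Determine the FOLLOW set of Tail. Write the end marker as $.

In Term : Tail: Tail is at the end, add FOLLOW(Term) = { $, p, q, y, z }.
In Tail : g Tail u y: add FIRST(u y) = { u }.
Union: FOLLOW(Tail) = { $, p, q, u, y, z }.

{ $, p, q, u, y, z }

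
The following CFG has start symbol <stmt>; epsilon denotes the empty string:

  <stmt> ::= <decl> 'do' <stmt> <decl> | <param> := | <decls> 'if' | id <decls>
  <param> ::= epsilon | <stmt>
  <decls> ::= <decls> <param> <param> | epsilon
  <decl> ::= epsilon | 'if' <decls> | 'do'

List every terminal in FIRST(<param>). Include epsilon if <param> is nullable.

<param> ::= epsilon contributes epsilon.
From <param> ::= <stmt>: add FIRST(<stmt>) = { 'do', 'if', :=, id }.
Union: FIRST(<param>) = { 'do', 'if', :=, id, epsilon }.

{ 'do', 'if', :=, id, epsilon }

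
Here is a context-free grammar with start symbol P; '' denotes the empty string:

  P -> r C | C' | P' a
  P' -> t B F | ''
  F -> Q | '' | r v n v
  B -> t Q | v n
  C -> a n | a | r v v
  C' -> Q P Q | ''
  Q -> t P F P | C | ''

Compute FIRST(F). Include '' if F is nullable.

{ a, r, t, '' }

From F -> Q: add FIRST(Q) = { a, r, t, '' } (including '' since Q is nullable).
F -> '' contributes ''.
F -> r v n v contributes {r}.
Union: FIRST(F) = { a, r, t, '' }.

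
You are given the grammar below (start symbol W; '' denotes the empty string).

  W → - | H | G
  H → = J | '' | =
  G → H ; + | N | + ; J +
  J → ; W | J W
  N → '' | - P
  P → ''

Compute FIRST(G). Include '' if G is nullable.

{ +, -, ;, =, '' }

From G → H ; +: H nullable, take FIRST(H) ∪ {;} = { ;, = }.
From G → N: add FIRST(N) = { -, '' } (including '' since N is nullable).
G → + ; J + contributes {+}.
Union: FIRST(G) = { +, -, ;, =, '' }.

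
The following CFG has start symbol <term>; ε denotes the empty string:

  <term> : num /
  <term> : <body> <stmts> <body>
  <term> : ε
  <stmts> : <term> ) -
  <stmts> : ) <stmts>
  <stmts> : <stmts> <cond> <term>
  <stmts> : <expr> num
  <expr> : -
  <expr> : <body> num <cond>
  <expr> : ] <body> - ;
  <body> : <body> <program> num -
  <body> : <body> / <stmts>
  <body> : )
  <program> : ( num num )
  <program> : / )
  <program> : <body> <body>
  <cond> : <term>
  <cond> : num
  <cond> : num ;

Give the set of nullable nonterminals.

Directly nullable (have an ε-production): <term>.
<cond> : <term> with every symbol nullable, so <cond> is nullable.
No other nonterminal has a production whose RHS symbols are all nullable.

{ <cond>, <term> }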